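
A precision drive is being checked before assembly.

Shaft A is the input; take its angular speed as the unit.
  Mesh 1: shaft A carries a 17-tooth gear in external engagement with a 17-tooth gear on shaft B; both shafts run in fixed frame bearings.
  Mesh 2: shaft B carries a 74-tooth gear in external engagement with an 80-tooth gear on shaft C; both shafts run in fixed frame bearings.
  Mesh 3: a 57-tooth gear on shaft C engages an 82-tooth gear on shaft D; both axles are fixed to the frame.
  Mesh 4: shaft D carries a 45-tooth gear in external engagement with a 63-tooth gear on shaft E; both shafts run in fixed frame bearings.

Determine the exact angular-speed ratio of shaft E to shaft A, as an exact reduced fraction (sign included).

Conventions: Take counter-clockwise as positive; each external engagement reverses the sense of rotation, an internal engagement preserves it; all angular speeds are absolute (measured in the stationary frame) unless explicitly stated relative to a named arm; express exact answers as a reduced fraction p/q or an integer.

2109/4592

class = fixed-axis compound train [4 meshes; 4 ratios multiply, 4 sense flips]
mesh 1 [17T→17T]: running ratio 1, sense −
mesh 2 [74T→80T]: running ratio 37/40, sense +
mesh 3 [57T→82T]: running ratio 2109/3280, sense −
mesh 4 [45T→63T]: running ratio 2109/4592, sense +
ω_out/ω_in = 2109/4592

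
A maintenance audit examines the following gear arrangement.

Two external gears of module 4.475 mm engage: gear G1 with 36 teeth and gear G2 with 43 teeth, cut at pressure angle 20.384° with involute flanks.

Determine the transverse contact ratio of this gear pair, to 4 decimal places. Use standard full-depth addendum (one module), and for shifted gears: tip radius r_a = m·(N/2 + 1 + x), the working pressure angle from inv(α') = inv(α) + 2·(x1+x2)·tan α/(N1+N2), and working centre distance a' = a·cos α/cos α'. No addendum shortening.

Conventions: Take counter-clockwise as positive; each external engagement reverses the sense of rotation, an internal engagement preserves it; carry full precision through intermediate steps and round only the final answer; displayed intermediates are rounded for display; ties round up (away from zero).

single-mesh involute tooth geometry (36T engaging 43T at module 4.475)
base radii: r_b1 = 75.505902, r_b2 = 90.187605
tip radii: r_a1 = 85.025000, r_a2 = 100.687500
no profile shift: α' = α, a' = a
action lengths: √(r_a1²−r_b1²) = 39.091040, √(r_a2²−r_b2²) = 44.767941
base pitch p_b = π·m·cos α = 13.178266
CR = (39.091040 + 44.767941 − 176.762500·sin 20.38400°)/13.178266 = 1.691481
contact ratio ≈ 1.6915

1.6915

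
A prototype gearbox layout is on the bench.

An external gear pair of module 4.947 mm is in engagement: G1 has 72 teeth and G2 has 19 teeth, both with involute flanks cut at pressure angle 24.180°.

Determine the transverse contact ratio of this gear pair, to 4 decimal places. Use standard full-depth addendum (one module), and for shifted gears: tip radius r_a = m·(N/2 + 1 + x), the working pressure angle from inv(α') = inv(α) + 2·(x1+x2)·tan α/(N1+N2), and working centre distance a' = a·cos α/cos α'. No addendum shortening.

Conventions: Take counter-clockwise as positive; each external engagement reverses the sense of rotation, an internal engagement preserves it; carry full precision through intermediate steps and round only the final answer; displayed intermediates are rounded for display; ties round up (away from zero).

single-mesh involute tooth geometry (72T engaging 19T at module 4.947)
base radii: r_b1 = 162.466769, r_b2 = 42.873175
tip radii: r_a1 = 183.039000, r_a2 = 51.943500
no profile shift: α' = α, a' = a
action lengths: √(r_a1²−r_b1²) = 84.307915, √(r_a2²−r_b2²) = 29.326064
base pitch p_b = π·m·cos α = 14.177900
CR = (84.307915 + 29.326064 − 225.088500·sin 24.18000°)/14.177900 = 1.511979
contact ratio ≈ 1.5120

1.5120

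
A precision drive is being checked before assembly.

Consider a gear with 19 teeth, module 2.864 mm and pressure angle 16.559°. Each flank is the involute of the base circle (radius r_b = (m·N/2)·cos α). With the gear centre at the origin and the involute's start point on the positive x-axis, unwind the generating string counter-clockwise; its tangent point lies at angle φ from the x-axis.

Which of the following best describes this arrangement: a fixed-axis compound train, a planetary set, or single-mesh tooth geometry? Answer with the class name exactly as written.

single-mesh involute tooth geometry (19T wheel at module 2.864)
classification: single-mesh tooth geometry

single-mesh tooth geometry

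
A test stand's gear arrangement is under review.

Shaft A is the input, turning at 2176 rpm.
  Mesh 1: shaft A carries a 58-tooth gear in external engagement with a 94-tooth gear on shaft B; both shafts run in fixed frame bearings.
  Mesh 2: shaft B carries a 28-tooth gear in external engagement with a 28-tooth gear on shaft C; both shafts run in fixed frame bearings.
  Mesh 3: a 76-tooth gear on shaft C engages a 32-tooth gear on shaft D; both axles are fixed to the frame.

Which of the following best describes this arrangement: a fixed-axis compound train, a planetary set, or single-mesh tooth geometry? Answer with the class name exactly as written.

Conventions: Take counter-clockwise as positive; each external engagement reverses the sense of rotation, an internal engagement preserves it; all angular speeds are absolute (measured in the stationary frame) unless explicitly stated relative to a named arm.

3-mesh fixed-axis compound train (all bearings frame-fixed)
classification: fixed-axis compound train

fixed-axis compound train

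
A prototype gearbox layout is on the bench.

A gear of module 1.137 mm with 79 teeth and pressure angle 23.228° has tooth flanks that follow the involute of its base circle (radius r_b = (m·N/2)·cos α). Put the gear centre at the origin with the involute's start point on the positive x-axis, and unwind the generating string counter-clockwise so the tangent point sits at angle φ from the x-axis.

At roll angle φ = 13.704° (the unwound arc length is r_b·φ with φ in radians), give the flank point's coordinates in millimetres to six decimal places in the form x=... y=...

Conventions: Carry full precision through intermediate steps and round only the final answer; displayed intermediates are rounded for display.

topology: single-mesh involute geometry — m = 1.137, N = 79
pitch radius r_p = m·N/2 = 1.137·79/2 = 44.911500
base radius r_b = r_p·cos α = 44.911500·cos 23.228° = 41.271096
roll angle φ = 13.704° = 0.23917992 rad
x = r_b·(cos φ + φ·sin φ) = 42.434765
y = r_b·(sin φ − φ·cos φ) = 0.187160

x=42.434765 y=0.187160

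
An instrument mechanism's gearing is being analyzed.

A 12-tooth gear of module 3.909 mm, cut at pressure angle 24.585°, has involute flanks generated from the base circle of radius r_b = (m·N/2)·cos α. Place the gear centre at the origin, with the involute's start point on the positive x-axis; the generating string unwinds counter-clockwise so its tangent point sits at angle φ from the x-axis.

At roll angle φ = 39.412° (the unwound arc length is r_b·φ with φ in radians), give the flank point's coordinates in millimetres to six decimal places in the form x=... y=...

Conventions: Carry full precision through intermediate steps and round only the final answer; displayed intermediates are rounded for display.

x=25.792184 y=2.206235

class = single-mesh tooth geometry [base-circle involute, m = 3.909, 12T]
pitch radius r_p = m·N/2 = 3.909·12/2 = 23.454000
base radius r_b = r_p·cos α = 23.454000·cos 24.585° = 21.327779
roll angle φ = 39.412° = 0.68786916 rad
x = r_b·(cos φ + φ·sin φ) = 25.792184
y = r_b·(sin φ − φ·cos φ) = 2.206235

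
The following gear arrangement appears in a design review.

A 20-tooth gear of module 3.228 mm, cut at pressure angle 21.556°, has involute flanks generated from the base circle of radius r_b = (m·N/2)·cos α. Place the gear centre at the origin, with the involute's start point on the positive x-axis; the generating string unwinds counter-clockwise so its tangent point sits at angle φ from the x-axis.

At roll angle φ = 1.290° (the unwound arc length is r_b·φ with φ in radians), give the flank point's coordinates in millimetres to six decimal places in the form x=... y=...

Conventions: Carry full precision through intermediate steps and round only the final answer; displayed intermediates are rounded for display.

class = single-mesh tooth geometry [base-circle involute, m = 3.228, 20T]
pitch radius r_p = m·N/2 = 3.228·20/2 = 32.280000
base radius r_b = r_p·cos α = 32.280000·cos 21.556° = 30.022302
roll angle φ = 1.290° = 0.02251475 rad
x = r_b·(cos φ + φ·sin φ) = 30.029910
y = r_b·(sin φ − φ·cos φ) = 0.000114

x=30.029910 y=0.000114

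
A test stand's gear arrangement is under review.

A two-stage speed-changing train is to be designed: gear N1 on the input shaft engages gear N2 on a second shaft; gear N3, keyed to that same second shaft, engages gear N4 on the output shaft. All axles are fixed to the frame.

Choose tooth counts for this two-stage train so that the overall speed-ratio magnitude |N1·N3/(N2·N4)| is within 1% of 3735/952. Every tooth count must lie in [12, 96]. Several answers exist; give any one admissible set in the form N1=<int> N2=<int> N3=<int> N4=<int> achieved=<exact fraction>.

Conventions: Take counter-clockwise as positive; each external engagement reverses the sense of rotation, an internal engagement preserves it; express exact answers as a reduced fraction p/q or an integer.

class = fixed-axis compound train [2-stage, 3735/952 wanted]
target = 3735/952 in lowest terms: an exact hit needs N1·N3 = k·3735 and N2·N4 = k·952 for one integer k, every count in [12, 96]; additionally prefer no 1:1 stage (N1 ≠ N2, N3 ≠ N4)
k = 1: N1·N3 = 3735 = 45·83, N2·N4 = 952 = 14·68
achieved = 45·83/(14·68) = 3735/952; |achieved − target| = 0 ≤ 747/19040 ✓

N1=45 N2=14 N3=83 N4=68 achieved=3735/952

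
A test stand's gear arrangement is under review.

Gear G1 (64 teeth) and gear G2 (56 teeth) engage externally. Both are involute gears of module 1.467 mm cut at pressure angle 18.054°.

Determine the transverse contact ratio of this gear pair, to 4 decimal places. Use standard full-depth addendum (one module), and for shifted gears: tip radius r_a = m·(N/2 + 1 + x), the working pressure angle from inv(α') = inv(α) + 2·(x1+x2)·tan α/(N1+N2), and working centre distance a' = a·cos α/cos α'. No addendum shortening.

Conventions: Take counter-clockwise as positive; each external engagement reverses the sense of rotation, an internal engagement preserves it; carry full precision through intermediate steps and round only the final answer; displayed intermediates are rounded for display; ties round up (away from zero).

single-mesh involute tooth geometry (64T engaging 56T at module 1.467)
base radii: r_b1 = 44.632705, r_b2 = 39.053617
tip radii: r_a1 = 48.411000, r_a2 = 42.543000
no profile shift: α' = α, a' = a
action lengths: √(r_a1²−r_b1²) = 18.749575, √(r_a2²−r_b2²) = 16.873703
base pitch p_b = π·m·cos α = 4.381806
CR = (18.749575 + 16.873703 − 88.020000·sin 18.05400°)/4.381806 = 1.904401
contact ratio ≈ 1.9044

1.9044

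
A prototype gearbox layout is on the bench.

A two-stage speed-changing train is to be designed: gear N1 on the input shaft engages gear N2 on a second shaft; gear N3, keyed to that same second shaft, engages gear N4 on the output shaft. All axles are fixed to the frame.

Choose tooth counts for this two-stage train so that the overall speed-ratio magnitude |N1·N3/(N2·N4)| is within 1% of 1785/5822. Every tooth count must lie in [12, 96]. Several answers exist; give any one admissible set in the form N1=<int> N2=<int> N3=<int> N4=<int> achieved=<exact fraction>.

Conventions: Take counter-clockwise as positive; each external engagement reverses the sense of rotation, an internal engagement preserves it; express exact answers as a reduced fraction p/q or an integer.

N1=21 N2=71 N3=85 N4=82 achieved=1785/5822

class = fixed-axis compound train [2-stage, 1785/5822 wanted]
target = 1785/5822 in lowest terms: an exact hit needs N1·N3 = k·1785 and N2·N4 = k·5822 for one integer k, every count in [12, 96]; additionally prefer no 1:1 stage (N1 ≠ N2, N3 ≠ N4)
k = 1: N1·N3 = 1785 = 21·85, N2·N4 = 5822 = 71·82
achieved = 21·85/(71·82) = 1785/5822; |achieved − target| = 0 ≤ 357/116440 ✓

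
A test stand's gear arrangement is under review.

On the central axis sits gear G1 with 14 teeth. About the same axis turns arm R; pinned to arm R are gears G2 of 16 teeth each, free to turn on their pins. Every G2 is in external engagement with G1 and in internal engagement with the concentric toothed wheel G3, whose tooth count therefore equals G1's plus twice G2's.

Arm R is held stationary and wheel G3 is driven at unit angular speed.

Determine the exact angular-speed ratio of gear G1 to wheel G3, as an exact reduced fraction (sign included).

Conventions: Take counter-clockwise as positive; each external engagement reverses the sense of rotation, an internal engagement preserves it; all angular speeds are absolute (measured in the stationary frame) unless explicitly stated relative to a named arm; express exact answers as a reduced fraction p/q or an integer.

class = planetary set [G3 = 14+2·16 = 46; Willis about the carrier]
ring teeth: 14 + 2·16 = 46
14(ω_sun−ω_arm) = −46(ω_ring−ω_arm),  ω_arm = 0, ω_ring = 1
ω_sun = 0 − (46/14)(1−0) = -23/7
ω_out/ω_in = -23/7

-23/7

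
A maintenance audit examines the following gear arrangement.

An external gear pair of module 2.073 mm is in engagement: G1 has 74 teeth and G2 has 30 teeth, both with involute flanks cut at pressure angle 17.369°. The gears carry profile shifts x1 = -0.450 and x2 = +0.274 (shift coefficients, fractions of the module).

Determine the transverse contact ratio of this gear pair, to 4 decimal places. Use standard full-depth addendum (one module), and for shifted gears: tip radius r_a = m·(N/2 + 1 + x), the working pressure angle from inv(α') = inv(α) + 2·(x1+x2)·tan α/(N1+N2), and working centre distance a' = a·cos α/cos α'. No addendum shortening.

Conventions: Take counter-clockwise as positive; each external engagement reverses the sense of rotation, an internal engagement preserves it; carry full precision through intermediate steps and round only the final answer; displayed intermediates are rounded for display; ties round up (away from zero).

1.8659

recognized (one external pair, fixed centres): single-mesh tooth geometry, m = 2.073, N1 = 74, N2 = 30
base radii: r_b1 = 73.203587, r_b2 = 29.677130
tip radii: r_a1 = 77.841150, r_a2 = 33.736002
inv(α') = inv(17.369°) + 2·(-0.450+0.274)·tan α/(74+30) = 0.00858202  ⇒  α' = 16.72391°
a' = a·cos α / cos α' = 107.7960·cos 17.369°/cos 16.72391° = 107.424507
action lengths: √(r_a1²−r_b1²) = 26.466574, √(r_a2²−r_b2²) = 16.043248
base pitch p_b = π·m·cos α = 6.215564
CR = (26.466574 + 16.043248 − 107.424507·sin 16.72391°)/6.215564 = 1.865851
contact ratio ≈ 1.8659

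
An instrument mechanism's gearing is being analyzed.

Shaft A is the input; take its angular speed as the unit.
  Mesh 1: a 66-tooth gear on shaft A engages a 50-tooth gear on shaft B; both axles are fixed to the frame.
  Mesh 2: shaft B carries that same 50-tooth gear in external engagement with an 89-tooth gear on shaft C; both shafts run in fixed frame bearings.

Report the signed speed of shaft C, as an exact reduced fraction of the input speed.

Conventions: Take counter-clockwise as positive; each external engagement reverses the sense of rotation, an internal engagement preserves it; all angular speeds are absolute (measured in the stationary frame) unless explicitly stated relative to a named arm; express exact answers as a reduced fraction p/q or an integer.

2-mesh fixed-axis compound train (all bearings frame-fixed)
mesh 1 [66T→50T]: |ω|/ω_in = 1×66/50 = 33/25, sense flips to −
mesh 2 [50T→89T]: |ω|/ω_in = (33/25)×50/89 = 66/89, sense flips to +
signed output speed (× input speed) = 66/89

66/89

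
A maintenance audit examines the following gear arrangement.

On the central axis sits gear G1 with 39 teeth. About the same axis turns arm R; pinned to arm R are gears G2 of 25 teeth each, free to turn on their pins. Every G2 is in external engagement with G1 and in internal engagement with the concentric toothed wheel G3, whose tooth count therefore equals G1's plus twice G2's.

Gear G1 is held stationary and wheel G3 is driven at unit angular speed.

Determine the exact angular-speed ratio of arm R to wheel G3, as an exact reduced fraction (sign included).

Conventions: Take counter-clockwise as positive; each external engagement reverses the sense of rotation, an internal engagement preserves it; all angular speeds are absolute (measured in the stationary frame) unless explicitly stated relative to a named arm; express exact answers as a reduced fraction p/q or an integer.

planetary set (39T centre, 25T on arm, 89T internal) — Willis relation
ring teeth: 39 + 2·25 = 89
39(ω_sun−ω_arm) = −89(ω_ring−ω_arm),  ω_sun = 0, ω_ring = 1
39(0−ω_arm) = −89(1−ω_arm)  ⇒  128·ω_arm = 89  ⇒  ω_arm = 89/128
ω_out/ω_in = 89/128

89/128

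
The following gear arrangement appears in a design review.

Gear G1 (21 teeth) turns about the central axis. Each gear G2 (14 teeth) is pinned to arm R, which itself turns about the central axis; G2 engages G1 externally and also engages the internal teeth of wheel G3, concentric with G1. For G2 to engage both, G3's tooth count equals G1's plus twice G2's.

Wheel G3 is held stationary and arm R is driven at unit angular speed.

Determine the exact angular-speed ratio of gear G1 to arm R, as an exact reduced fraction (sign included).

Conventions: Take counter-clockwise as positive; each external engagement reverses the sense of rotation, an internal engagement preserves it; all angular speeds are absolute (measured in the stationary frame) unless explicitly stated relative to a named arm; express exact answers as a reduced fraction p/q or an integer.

10/3

class = planetary set [G3 = 21+2·14 = 49; Willis about the carrier]
ring teeth: 21 + 2·14 = 49
21(ω_sun−ω_arm) = −49(ω_ring−ω_arm),  ω_ring = 0, ω_arm = 1
ω_sun = 1 − (49/21)(0−1) = 10/3
ω_out/ω_in = 10/3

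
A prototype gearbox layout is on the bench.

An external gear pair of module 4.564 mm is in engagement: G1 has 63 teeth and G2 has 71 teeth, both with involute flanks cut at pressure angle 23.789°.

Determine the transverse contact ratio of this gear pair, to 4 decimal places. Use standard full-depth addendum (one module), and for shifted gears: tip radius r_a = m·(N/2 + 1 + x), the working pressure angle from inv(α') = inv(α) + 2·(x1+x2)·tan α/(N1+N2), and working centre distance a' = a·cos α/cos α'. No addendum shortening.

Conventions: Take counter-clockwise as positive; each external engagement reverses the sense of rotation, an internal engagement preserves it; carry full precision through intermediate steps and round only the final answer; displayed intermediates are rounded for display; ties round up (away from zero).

topology: single-mesh involute geometry — m = 4.564, 63T/71T pair
base radii: r_b1 = 131.551227, r_b2 = 148.256145
tip radii: r_a1 = 148.330000, r_a2 = 166.586000
no profile shift: α' = α, a' = a
action lengths: √(r_a1²−r_b1²) = 68.527830, √(r_a2²−r_b2²) = 75.967169
base pitch p_b = π·m·cos α = 13.120012
CR = (68.527830 + 75.967169 − 305.788000·sin 23.78900°)/13.120012 = 1.611996
contact ratio ≈ 1.6120

1.6120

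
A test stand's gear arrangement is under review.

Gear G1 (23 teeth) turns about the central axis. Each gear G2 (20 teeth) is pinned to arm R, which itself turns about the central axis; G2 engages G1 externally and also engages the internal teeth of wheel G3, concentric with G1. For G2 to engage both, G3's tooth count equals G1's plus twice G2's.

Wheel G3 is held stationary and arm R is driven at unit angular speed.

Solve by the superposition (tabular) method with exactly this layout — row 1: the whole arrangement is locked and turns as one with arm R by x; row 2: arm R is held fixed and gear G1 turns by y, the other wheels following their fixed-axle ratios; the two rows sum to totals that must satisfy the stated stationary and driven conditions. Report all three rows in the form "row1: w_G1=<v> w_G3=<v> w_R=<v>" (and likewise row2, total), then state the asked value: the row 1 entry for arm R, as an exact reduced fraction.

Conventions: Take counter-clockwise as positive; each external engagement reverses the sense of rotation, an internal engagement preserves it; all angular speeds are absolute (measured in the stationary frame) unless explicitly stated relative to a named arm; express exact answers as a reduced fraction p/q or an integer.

planetary set (23T centre, 20T on arm, 63T internal) — Willis relation
row 1: whole set turns with the arm by x
row 2: sun turns y, ring = −(23/63)·y, arm 0
boundary: total ω_ring = x − (23/63)·y = 0 and total ω_arm = x = 1  ⇒  y = 63/23, x = 1
row 2 ring = −(23/63)·63/23 = -1
totals (row 1 + row 2): sun 1 + 63/23 = 86/23, ring 1 + (-1) = 0, arm 1 + 0 = 1
asked cell (row1, arm) = 1

row1: w_G1=1 w_G3=1 w_R=1
row2: w_G1=63/23 w_G3=-1 w_R=0
total: w_G1=86/23 w_G3=0 w_R=1
asked value: 1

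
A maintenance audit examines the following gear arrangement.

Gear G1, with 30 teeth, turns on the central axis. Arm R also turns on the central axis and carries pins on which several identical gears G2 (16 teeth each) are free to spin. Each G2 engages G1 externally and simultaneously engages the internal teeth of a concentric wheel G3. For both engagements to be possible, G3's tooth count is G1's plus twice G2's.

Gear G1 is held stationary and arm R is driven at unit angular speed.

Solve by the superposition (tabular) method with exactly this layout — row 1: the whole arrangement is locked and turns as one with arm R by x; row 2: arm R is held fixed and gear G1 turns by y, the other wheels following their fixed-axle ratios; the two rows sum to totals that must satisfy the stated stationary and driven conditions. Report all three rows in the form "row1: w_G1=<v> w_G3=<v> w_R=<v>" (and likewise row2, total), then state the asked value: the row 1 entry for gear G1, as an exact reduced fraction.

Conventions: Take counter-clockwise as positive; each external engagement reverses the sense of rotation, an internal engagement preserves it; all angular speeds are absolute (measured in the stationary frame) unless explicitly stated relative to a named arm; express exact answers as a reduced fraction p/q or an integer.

topology: planetary set — G1 30T / G2 16T / G3 62T, arm = carrier (Willis)
row 1 — lock + rotate with arm: ω_sun = ω_ring = ω_arm = x
row 2 (arm held, sun turns y): ω_ring = −(30/62)·y, ω_arm = 0
boundary: total ω_sun = x + y = 0 and total ω_arm = x = 1  ⇒  y = -1, x = 1
row 2 ring = −(30/62)·(-1) = 15/31
totals (row 1 + row 2): sun 1 + (-1) = 0, ring 1 + 15/31 = 46/31, arm 1 + 0 = 1
asked cell (row1, sun) = 1

row1: w_G1=1 w_G3=1 w_R=1
row2: w_G1=-1 w_G3=15/31 w_R=0
total: w_G1=0 w_G3=46/31 w_R=1
asked value: 1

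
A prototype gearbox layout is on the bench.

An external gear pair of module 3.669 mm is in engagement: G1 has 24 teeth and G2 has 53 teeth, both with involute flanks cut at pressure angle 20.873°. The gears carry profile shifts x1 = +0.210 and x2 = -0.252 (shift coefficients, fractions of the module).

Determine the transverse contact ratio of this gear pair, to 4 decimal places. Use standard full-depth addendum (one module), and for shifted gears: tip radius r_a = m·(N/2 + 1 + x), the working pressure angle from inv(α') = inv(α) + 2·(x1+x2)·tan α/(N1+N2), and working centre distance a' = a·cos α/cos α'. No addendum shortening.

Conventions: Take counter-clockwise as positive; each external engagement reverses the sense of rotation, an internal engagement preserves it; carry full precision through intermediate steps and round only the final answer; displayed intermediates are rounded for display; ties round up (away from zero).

1.6213

single-mesh involute tooth geometry (24T engaging 53T at module 3.669)
base radii: r_b1 = 41.138552, r_b2 = 90.847635
tip radii: r_a1 = 48.467490, r_a2 = 99.972912
inv(α') = inv(20.873°) + 2·(+0.210-0.252)·tan α/(24+53) = 0.01660445  ⇒  α' = 20.70766°
a' = a·cos α / cos α' = 141.2565·cos 20.873°/cos 20.70766° = 141.101817
action lengths: √(r_a1²−r_b1²) = 25.626493, √(r_a2²−r_b2²) = 41.728772
base pitch p_b = π·m·cos α = 10.770048
CR = (25.626493 + 41.728772 − 141.101817·sin 20.70766°)/10.770048 = 1.621319
contact ratio ≈ 1.6213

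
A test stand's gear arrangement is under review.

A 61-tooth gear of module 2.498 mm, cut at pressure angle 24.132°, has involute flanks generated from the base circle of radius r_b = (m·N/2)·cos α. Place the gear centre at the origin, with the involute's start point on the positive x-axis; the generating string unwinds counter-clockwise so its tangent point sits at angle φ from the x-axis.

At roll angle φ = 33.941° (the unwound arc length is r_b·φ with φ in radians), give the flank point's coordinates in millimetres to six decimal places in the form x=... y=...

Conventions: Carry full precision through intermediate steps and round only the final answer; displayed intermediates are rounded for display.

recognized (one wheel, involute flank): single-mesh tooth geometry, m = 2.498, N = 61
pitch radius r_p = m·N/2 = 2.498·61/2 = 76.189000
base radius r_b = r_p·cos α = 76.189000·cos 24.132° = 69.530537
roll angle φ = 33.941° = 0.59238220 rad
x = r_b·(cos φ + φ·sin φ) = 80.680662
y = r_b·(sin φ − φ·cos φ) = 4.650964

x=80.680662 y=4.650964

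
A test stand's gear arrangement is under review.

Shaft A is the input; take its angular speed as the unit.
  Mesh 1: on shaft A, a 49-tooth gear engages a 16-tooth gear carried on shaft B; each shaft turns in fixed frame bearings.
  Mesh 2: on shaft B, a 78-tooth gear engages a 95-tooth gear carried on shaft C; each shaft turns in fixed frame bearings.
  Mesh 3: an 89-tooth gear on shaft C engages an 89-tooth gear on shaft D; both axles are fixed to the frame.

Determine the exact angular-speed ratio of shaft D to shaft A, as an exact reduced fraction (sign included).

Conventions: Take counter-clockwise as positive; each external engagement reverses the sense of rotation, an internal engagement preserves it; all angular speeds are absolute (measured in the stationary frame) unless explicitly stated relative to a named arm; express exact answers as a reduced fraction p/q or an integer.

class = fixed-axis compound train [3 meshes; 3 ratios multiply, 3 sense flips]
mesh 1 [49T→16T]: running ratio 49/16, sense −
mesh 2 [78T→95T]: running ratio 1911/760, sense +
mesh 3 [89T→89T]: running ratio 1911/760, sense −
ω_out/ω_in = -1911/760

-1911/760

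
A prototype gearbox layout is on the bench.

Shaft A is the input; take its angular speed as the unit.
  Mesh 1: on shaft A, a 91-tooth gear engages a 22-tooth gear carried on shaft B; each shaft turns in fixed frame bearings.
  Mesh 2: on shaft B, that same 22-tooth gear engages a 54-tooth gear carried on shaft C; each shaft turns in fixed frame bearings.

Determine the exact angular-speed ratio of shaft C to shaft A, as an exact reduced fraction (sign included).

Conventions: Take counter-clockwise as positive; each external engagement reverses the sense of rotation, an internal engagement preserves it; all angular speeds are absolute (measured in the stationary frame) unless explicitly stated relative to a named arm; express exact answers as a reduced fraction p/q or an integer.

class = fixed-axis compound train [2 meshes; 2 ratios multiply, 2 sense flips]
mesh 1 [91T→22T]: running ratio 91/22, sense −
mesh 2 [22T→54T]: running ratio 91/54, sense +
ω_out/ω_in = 91/54

91/54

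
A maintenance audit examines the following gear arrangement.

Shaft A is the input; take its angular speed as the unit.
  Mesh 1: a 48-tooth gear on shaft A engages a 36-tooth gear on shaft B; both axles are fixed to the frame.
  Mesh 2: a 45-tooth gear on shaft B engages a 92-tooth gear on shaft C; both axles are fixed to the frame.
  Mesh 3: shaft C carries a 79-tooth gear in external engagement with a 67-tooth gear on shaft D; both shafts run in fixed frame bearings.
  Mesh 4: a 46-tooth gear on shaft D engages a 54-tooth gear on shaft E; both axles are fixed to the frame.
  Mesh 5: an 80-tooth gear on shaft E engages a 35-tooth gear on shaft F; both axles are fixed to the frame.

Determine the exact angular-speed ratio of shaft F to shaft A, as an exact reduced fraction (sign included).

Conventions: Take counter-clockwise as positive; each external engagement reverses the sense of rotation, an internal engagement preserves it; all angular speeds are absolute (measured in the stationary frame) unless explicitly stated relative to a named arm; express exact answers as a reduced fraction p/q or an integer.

class = fixed-axis compound train [5 meshes; 5 ratios multiply, 5 sense flips]
mesh 1 [48T→36T]: running ratio 4/3, sense −
mesh 2 [45T→92T]: running ratio 15/23, sense +
mesh 3 [79T→67T]: running ratio 1185/1541, sense −
mesh 4 [46T→54T]: running ratio 395/603, sense +
mesh 5 [80T→35T]: running ratio 6320/4221, sense −
ω_out/ω_in = -6320/4221

-6320/4221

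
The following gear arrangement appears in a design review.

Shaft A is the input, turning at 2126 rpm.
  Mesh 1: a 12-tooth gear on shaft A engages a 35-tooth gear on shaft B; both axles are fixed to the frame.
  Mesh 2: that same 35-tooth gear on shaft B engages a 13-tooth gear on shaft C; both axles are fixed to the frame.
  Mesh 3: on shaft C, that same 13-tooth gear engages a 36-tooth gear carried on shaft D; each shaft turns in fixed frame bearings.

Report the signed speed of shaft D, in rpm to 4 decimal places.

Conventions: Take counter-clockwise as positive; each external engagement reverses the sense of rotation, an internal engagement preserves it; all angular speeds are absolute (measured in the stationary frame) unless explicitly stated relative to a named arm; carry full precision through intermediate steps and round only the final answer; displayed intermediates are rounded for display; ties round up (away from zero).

class = fixed-axis compound train [3 meshes; 3 ratios multiply, 3 sense flips]
mesh 1 [12T→35T]: ω = 2126.0000×12/35 = 728.9143 rpm, sense flips to −
mesh 2 [35T→13T]: ω = 728.9143×35/13 = 1962.4615 rpm, sense flips to +
mesh 3 [13T→36T]: ω = 1962.4615×13/36 = 708.6667 rpm, sense flips to −
signed output speed = -708.6667 rpm

-708.6667 rpm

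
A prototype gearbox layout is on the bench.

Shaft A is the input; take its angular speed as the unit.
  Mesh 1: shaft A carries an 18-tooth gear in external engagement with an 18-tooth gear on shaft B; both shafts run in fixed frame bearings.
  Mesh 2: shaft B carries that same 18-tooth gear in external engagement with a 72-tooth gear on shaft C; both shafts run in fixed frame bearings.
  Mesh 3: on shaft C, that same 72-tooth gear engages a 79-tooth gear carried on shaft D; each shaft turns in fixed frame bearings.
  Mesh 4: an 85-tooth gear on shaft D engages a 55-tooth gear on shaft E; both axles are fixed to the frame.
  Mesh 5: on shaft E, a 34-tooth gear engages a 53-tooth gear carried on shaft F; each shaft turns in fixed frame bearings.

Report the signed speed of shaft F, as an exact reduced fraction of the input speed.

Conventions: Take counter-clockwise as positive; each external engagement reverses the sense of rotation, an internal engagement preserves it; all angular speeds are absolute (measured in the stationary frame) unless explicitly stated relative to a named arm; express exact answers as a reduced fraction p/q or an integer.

5-mesh fixed-axis compound train (all bearings frame-fixed)
mesh 1 [18T→18T]: |ω|/ω_in = 1×18/18 = 1, sense flips to −
mesh 2 [18T→72T]: |ω|/ω_in = 1×18/72 = 1/4, sense flips to +
mesh 3 [72T→79T]: |ω|/ω_in = (1/4)×72/79 = 18/79, sense flips to −
mesh 4 [85T→55T]: |ω|/ω_in = (18/79)×85/55 = 306/869, sense flips to +
mesh 5 [34T→53T]: |ω|/ω_in = (306/869)×34/53 = 10404/46057, sense flips to −
signed output speed (× input speed) = -10404/46057

-10404/46057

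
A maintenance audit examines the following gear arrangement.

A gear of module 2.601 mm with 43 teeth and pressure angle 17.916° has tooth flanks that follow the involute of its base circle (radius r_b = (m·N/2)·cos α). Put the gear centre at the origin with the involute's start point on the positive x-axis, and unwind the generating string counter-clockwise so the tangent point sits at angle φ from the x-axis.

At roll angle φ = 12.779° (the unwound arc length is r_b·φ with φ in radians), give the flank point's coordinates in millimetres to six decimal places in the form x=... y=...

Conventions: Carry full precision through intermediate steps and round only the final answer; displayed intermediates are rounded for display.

x=54.516829 y=0.195808

recognized (one wheel, involute flank): single-mesh tooth geometry, m = 2.601, N = 43
pitch radius r_p = m·N/2 = 2.601·43/2 = 55.921500
base radius r_b = r_p·cos α = 55.921500·cos 17.916° = 53.209785
roll angle φ = 12.779° = 0.22303563 rad
x = r_b·(cos φ + φ·sin φ) = 54.516829
y = r_b·(sin φ − φ·cos φ) = 0.195808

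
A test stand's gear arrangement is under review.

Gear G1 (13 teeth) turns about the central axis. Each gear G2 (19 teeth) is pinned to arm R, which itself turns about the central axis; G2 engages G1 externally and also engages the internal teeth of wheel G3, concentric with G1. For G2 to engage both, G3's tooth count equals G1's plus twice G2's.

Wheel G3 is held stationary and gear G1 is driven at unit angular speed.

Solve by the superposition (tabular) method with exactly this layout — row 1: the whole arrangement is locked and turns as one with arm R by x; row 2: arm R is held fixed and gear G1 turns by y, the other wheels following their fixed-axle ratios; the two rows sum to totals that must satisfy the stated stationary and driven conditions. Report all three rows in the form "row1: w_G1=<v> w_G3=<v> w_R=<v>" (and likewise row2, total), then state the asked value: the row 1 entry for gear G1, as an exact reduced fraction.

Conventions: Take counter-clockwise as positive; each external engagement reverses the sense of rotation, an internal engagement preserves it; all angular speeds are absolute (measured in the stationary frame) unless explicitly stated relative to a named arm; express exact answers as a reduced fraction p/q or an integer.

row1: w_G1=13/64 w_G3=13/64 w_R=13/64
row2: w_G1=51/64 w_G3=-13/64 w_R=0
total: w_G1=1 w_G3=0 w_R=13/64
asked value: 13/64

topology: planetary set — G1 13T / G2 19T / G3 51T, arm = carrier (Willis)
row 1: whole set turns with the arm by x
row 2 (arm held, sun turns y): ω_ring = −(13/51)·y, ω_arm = 0
boundary: total ω_ring = x − (13/51)·y = 0 and total ω_sun = x + y = 1  ⇒  y = 51/64, x = 13/64
row 2 ring = −(13/51)·51/64 = -13/64
totals (row 1 + row 2): sun 13/64 + 51/64 = 1, ring 13/64 + (-13/64) = 0, arm 13/64 + 0 = 13/64
asked cell (row1, sun) = 13/64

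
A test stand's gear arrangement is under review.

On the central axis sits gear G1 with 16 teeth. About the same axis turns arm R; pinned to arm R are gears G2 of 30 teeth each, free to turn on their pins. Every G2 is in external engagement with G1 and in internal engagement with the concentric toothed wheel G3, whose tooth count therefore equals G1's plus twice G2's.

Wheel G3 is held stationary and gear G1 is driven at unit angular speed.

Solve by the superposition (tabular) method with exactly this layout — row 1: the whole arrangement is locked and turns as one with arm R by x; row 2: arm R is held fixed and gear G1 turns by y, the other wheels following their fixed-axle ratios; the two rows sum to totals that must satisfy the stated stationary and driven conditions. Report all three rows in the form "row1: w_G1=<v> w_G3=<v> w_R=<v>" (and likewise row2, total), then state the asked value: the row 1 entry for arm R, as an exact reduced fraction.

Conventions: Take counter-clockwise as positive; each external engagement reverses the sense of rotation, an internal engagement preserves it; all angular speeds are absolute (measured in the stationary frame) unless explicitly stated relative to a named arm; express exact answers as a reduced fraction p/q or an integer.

row1: w_G1=4/23 w_G3=4/23 w_R=4/23
row2: w_G1=19/23 w_G3=-4/23 w_R=0
total: w_G1=1 w_G3=0 w_R=4/23
asked value: 4/23

recognized (axles ride arm R): planetary set, 16/30/76 teeth
row 1 (train locked, turned with arm): all members turn x
row 2 — arm fixed, fixed-axis ratios: sun y, ring −(16/76)·y, arm 0
boundary: total ω_ring = x − (16/76)·y = 0 and total ω_sun = x + y = 1  ⇒  y = 19/23, x = 4/23
row 2 ring = −(16/76)·19/23 = -4/23
totals (row 1 + row 2): sun 4/23 + 19/23 = 1, ring 4/23 + (-4/23) = 0, arm 4/23 + 0 = 4/23
asked cell (row1, arm) = 4/23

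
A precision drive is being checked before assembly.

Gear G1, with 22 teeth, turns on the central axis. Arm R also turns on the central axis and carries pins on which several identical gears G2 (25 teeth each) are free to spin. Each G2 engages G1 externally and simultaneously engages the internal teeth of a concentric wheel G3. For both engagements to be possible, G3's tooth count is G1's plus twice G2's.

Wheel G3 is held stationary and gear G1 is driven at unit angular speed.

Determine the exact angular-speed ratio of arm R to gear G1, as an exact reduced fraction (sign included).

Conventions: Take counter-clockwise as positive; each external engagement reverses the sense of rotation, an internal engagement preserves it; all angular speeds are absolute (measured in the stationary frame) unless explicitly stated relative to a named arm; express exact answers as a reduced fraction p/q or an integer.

11/47

planetary set (22T centre, 25T on arm, 72T internal) — Willis relation
ring teeth: 22 + 2·25 = 72
22(ω_sun−ω_arm) = −72(ω_ring−ω_arm),  ω_ring = 0, ω_sun = 1
22(1−ω_arm) = −72(0−ω_arm)  ⇒  94·ω_arm = 22  ⇒  ω_arm = 11/47
ω_out/ω_in = 11/47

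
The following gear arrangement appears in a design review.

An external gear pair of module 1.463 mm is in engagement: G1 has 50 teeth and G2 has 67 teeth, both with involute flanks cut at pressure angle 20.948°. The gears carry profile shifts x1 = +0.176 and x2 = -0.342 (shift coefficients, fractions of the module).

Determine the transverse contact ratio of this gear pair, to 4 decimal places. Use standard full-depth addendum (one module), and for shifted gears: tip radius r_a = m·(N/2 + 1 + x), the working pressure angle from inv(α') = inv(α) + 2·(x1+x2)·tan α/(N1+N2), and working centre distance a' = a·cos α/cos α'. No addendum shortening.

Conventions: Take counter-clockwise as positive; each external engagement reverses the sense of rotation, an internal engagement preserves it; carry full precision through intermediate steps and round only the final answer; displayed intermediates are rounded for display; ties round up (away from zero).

1.7396

class = single-mesh tooth geometry [involute pair 50T × 67T, m = 1.463]
base radii: r_b1 = 34.157586, r_b2 = 45.771165
tip radii: r_a1 = 38.295488, r_a2 = 49.973154
inv(α') = inv(20.948°) + 2·(+0.176-0.342)·tan α/(50+67) = 0.01612522  ⇒  α' = 20.51353°
a' = a·cos α / cos α' = 85.5855·cos 20.948°/cos 20.51353° = 85.340221
action lengths: √(r_a1²−r_b1²) = 17.314841, √(r_a2²−r_b2²) = 20.057831
base pitch p_b = π·m·cos α = 4.292369
CR = (17.314841 + 20.057831 − 85.340221·sin 20.51353°)/4.292369 = 1.739603
contact ratio ≈ 1.7396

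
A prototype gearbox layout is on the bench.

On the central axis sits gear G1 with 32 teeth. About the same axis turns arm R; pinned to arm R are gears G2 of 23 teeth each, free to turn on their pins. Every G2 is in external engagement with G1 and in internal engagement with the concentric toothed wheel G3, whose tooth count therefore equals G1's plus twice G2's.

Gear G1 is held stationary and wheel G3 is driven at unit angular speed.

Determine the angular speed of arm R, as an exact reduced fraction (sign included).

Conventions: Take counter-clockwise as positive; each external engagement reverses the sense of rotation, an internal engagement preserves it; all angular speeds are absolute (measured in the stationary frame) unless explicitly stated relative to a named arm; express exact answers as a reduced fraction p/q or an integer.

recognized (axles ride arm R): planetary set, 32/23/78 teeth
ring teeth: 32 + 2·23 = 78
32(ω_sun−ω_arm) = −78(ω_ring−ω_arm),  ω_sun = 0, ω_ring = 1
32(0−ω_arm) = −78(1−ω_arm)  ⇒  110·ω_arm = 78  ⇒  ω_arm = 39/55
exact speed ratio = 39/55

39/55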